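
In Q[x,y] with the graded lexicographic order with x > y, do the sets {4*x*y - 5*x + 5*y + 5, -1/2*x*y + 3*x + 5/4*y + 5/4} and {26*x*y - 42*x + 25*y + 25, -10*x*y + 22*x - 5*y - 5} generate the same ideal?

Yes, the ideals are equal.

Two ideals are equal iff their reduced Gröbner bases coincide (the reduced basis is unique for a fixed ordering).
Buchberger on the first generating set:
f_1 = 4*x*y - 5*x + 5*y + 5, LT = x*y.
f_2 = -1/2*x*y + 3*x + 5/4*y + 5/4, LT = x*y.

S(f_1,f_2): lcm = x*y. S = 19/4*x + 15/4*y + 15/4.
  leading term x: no divisor's leading term divides it; move 19/4*x to the remainder.
  leading term y: no divisor's leading term divides it; move 15/4*y to the remainder.
  leading term 1: no divisor's leading term divides it; move 15/4 to the remainder.
  remainder 19/4*x + 15/4*y + 15/4 ≠ 0; add g_3 = 19/4*x + 15/4*y + 15/4 to the basis.

S(f_1,g_3): lcm = x*y. S = -15/19*y**2 - 5/4*x + 35/76*y + 5/4.
  leading term y**2: no divisor's leading term divides it; move -15/19*y**2 to the remainder.
  leading term x: subtract (-5/19)·g_3 from -5/4*x + 35/76*y + 5/4 → 55/38*y + 85/38
  leading term y: no divisor's leading term divides it; move 55/38*y to the remainder.
  leading term 1: no divisor's leading term divides it; move 85/38 to the remainder.
  remainder -15/19*y**2 + 55/38*y + 85/38 ≠ 0; add g_4 = -15/19*y**2 + 55/38*y + 85/38 to the basis.

S(f_2,g_3): lcm = x*y. S = -15/19*y**2 - 6*x - 125/38*y - 5/2.
  leading term y**2: subtract (1)·g_4 from -15/19*y**2 - 6*x - 125/38*y - 5/2 → -6*x - 90/19*y - 90/19
  leading term x: subtract (-24/19)·g_3 from -6*x - 90/19*y - 90/19 → 0
  remainder 0.

S(f_1,g_4): lcm = x*y**2. S = 7/12*x*y + 5/4*y**2 + 17/6*x + 5/4*y.
  leading term x*y: subtract (7/48)·f_1 from 7/12*x*y + 5/4*y**2 + 17/6*x + 5/4*y → 5/4*y**2 + 57/16*x + 25/48*y - 35/48
  leading term y**2: subtract (-19/12)·g_4 from 5/4*y**2 + 57/16*x + 25/48*y - 35/48 → 57/16*x + 45/16*y + 45/16
  leading term x: subtract (3/4)·g_3 from 57/16*x + 45/16*y + 45/16 → 0
  remainder 0.

S(f_2,g_4): lcm = x*y**2. S = -25/6*x*y - 5/2*y**2 + 17/6*x - 5/2*y.
  leading term x*y: subtract (-25/24)·f_1 from -25/6*x*y - 5/2*y**2 + 17/6*x - 5/2*y → -5/2*y**2 - 19/8*x + 65/24*y + 125/24
  leading term y**2: subtract (19/6)·g_4 from -5/2*y**2 - 19/8*x + 65/24*y + 125/24 → -19/8*x - 15/8*y - 15/8
  leading term x: subtract (-1/2)·g_3 from -19/8*x - 15/8*y - 15/8 → 0
  remainder 0.

S(g_3,g_4): leading monomials are coprime, so the S-polynomial reduces to 0 (Buchberger's first criterion).
Every S-polynomial of the final basis reduces to 0, so we have a Gröbner basis.
Inter-reduce: drop elements whose leading term is divisible by another's, tail-reduce, and make monic.
Reduced Gröbner basis: {y**2 - 11/6*y - 17/6, x + 15/19*y + 15/19}.

Buchberger on the second generating set:
h_1 = 26*x*y - 42*x + 25*y + 25, LT = x*y.
h_2 = -10*x*y + 22*x - 5*y - 5, LT = x*y.

S(h_1,h_2): lcm = x*y. S = 38/65*x + 6/13*y + 6/13.
  leading term x: no divisor's leading term divides it; move 38/65*x to the remainder.
  leading term y: no divisor's leading term divides it; move 6/13*y to the remainder.
  leading term 1: no divisor's leading term divides it; move 6/13 to the remainder.
  remainder 38/65*x + 6/13*y + 6/13 ≠ 0; add k_3 = 38/65*x + 6/13*y + 6/13 to the basis.

S(h_1,k_3): lcm = x*y. S = -15/19*y**2 - 21/13*x + 85/494*y + 25/26.
  leading term y**2: no divisor's leading term divides it; move -15/19*y**2 to the remainder.
  leading term x: subtract (-105/38)·k_3 from -21/13*x + 85/494*y + 25/26 → 55/38*y + 85/38
  leading term y: no divisor's leading term divides it; move 55/38*y to the remainder.
  leading term 1: no divisor's leading term divides it; move 85/38 to the remainder.
  remainder -15/19*y**2 + 55/38*y + 85/38 ≠ 0; add k_4 = -15/19*y**2 + 55/38*y + 85/38 to the basis.

S(h_2,k_3): lcm = x*y. S = -15/19*y**2 - 11/5*x - 11/38*y + 1/2.
  leading term y**2: subtract (1)·k_4 from -15/19*y**2 - 11/5*x - 11/38*y + 1/2 → -11/5*x - 33/19*y - 33/19
  leading term x: subtract (-143/38)·k_3 from -11/5*x - 33/19*y - 33/19 → 0
  remainder 0.

S(h_1,k_4): lcm = x*y**2. S = 17/78*x*y + 25/26*y**2 + 17/6*x + 25/26*y.
  leading term x*y: subtract (17/2028)·h_1 from 17/78*x*y + 25/26*y**2 + 17/6*x + 25/26*y → 25/26*y**2 + 1615/507*x + 1525/2028*y - 425/2028
  leading term y**2: subtract (-95/78)·k_4 from 25/26*y**2 + 1615/507*x + 1525/2028*y - 425/2028 → 1615/507*x + 425/169*y + 425/169
  leading term x: subtract (425/78)·k_3 from 1615/507*x + 425/169*y + 425/169 → 0
  remainder 0.

S(h_2,k_4): lcm = x*y**2. S = -11/30*x*y + 1/2*y**2 + 17/6*x + 1/2*y.
  leading term x*y: subtract (-11/780)·h_1 from -11/30*x*y + 1/2*y**2 + 17/6*x + 1/2*y → 1/2*y**2 + 437/195*x + 133/156*y + 55/156
  leading term y**2: subtract (-19/30)·k_4 from 1/2*y**2 + 437/195*x + 133/156*y + 55/156 → 437/195*x + 23/13*y + 23/13
  leading term x: subtract (23/6)·k_3 from 437/195*x + 23/13*y + 23/13 → 0
  remainder 0.

S(k_3,k_4): leading monomials are coprime, so the S-polynomial reduces to 0 (Buchberger's first criterion).
Every S-polynomial of the final basis reduces to 0, so we have a Gröbner basis.
Inter-reduce: drop elements whose leading term is divisible by another's, tail-reduce, and make monic.
Reduced Gröbner basis: {y**2 - 11/6*y - 17/6, x + 15/19*y + 15/19}.

Same reduced basis, so the two generating sets span the same ideal.
The choice of monomial ordering does not affect the verdict — as long as both bases are computed under the same ordering, their equality decides ideal equality.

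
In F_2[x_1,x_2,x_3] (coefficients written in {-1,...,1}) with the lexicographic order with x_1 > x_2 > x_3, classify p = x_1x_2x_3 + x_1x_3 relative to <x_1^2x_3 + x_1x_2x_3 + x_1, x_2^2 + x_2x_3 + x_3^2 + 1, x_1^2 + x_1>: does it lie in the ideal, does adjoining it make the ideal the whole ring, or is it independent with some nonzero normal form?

x_1x_2x_3 + x_1x_3 is independent of I; its normal form modulo I is x_1.

First compute the reduced Gröbner basis of I by Buchberger's algorithm.
f_1 = x_1^2x_3 + x_1x_2x_3 + x_1, LT = x_1^2x_3.
f_2 = x_2^2 + x_2x_3 + x_3^2 + 1, LT = x_2^2.
f_3 = x_1^2 + x_1, LT = x_1^2.

S(f_1,f_3): lcm = x_1^2x_3. S = x_1x_2x_3 + x_1x_3 + x_1.
  leading term x_1x_2x_3: no divisor's leading term divides it; move x_1x_2x_3 to the remainder.
  leading term x_1x_3: no divisor's leading term divides it; move x_1x_3 to the remainder.
  leading term x_1: no divisor's leading term divides it; move x_1 to the remainder.
  remainder x_1x_2x_3 + x_1x_3 + x_1 ≠ 0; add h_4 = x_1x_2x_3 + x_1x_3 + x_1 to the basis.

S(f_1,h_4): lcm = x_1^2x_2x_3. S = x_1^2x_3 + x_1^2 + x_1x_2^2x_3 + x_1x_2.
  leading term x_1^2x_3: subtract (1)·f_1 from x_1^2x_3 + x_1^2 + x_1x_2^2x_3 + x_1x_2 → x_1^2 + x_1x_2^2x_3 + x_1x_2x_3 + x_1x_2 + x_1
  leading term x_1^2: subtract (1)·f_3 from x_1^2 + x_1x_2^2x_3 + x_1x_2x_3 + x_1x_2 + x_1 → x_1x_2^2x_3 + x_1x_2x_3 + x_1x_2
  leading term x_1x_2^2x_3: subtract (x_1x_3)·f_2 from x_1x_2^2x_3 + x_1x_2x_3 + x_1x_2 → x_1x_2x_3^2 + x_1x_2x_3 + x_1x_2 + x_1x_3^3 + x_1x_3
  leading term x_1x_2x_3^2: subtract (x_3)·h_4 from x_1x_2x_3^2 + x_1x_2x_3 + x_1x_2 + x_1x_3^3 + x_1x_3 → x_1x_2x_3 + x_1x_2 + x_1x_3^3 + x_1x_3^2
  leading term x_1x_2x_3: subtract (1)·h_4 from x_1x_2x_3 + x_1x_2 + x_1x_3^3 + x_1x_3^2 → x_1x_2 + x_1x_3^3 + x_1x_3^2 + x_1x_3 + x_1
  leading term x_1x_2: no divisor's leading term divides it; move x_1x_2 to the remainder.
  leading term x_1x_3^3: no divisor's leading term divides it; move x_1x_3^3 to the remainder.
  leading term x_1x_3^2: no divisor's leading term divides it; move x_1x_3^2 to the remainder.
  leading term x_1x_3: no divisor's leading term divides it; move x_1x_3 to the remainder.
  leading term x_1: no divisor's leading term divides it; move x_1 to the remainder.
  remainder x_1x_2 + x_1x_3^3 + x_1x_3^2 + x_1x_3 + x_1 ≠ 0; add h_5 = x_1x_2 + x_1x_3^3 + x_1x_3^2 + x_1x_3 + x_1 to the basis.

S(f_1,h_5): lcm = x_1^2x_2x_3. S = x_1^2x_3^4 + x_1^2x_3^3 + x_1^2x_3^2 + x_1^2x_3 + x_1x_2^2x_3 + x_1x_2.
  leading term x_1^2x_3^4: subtract (x_3^3)·f_1 from x_1^2x_3^4 + x_1^2x_3^3 + x_1^2x_3^2 + x_1^2x_3 + x_1x_2^2x_3 + x_1x_2 → x_1^2x_3^3 + x_1^2x_3^2 + x_1^2x_3 + x_1x_2^2x_3 + x_1x_2x_3^4 + x_1x_2 + x_1x_3^3
  leading term x_1^2x_3^3: subtract (x_3^2)·f_1 from x_1^2x_3^3 + x_1^2x_3^2 + x_1^2x_3 + x_1x_2^2x_3 + x_1x_2x_3^4 + x_1x_2 + x_1x_3^3 → x_1^2x_3^2 + x_1^2x_3 + x_1x_2^2x_3 + x_1x_2x_3^4 + x_1x_2x_3^3 + x_1x_2 + x_1x_3^3 + x_1x_3^2
  leading term x_1^2x_3^2: subtract (x_3)·f_1 from x_1^2x_3^2 + x_1^2x_3 + x_1x_2^2x_3 + x_1x_2x_3^4 + x_1x_2x_3^3 + x_1x_2 + x_1x_3^3 + x_1x_3^2 → x_1^2x_3 + x_1x_2^2x_3 + x_1x_2x_3^4 + x_1x_2x_3^3 + x_1x_2x_3^2 + x_1x_2 + x_1x_3^3 + x_1x_3^2 + x_1x_3
  leading term x_1^2x_3: subtract (1)·f_1 from x_1^2x_3 + x_1x_2^2x_3 + x_1x_2x_3^4 + x_1x_2x_3^3 + x_1x_2x_3^2 + x_1x_2 + x_1x_3^3 + x_1x_3^2 + x_1x_3 → x_1x_2^2x_3 + x_1x_2x_3^4 + x_1x_2x_3^3 + x_1x_2x_3^2 + x_1x_2x_3 + x_1x_2 + x_1x_3^3 + x_1x_3^2 + x_1x_3 + x_1
  leading term x_1x_2^2x_3: subtract (x_1x_3)·f_2 from x_1x_2^2x_3 + x_1x_2x_3^4 + x_1x_2x_3^3 + x_1x_2x_3^2 + x_1x_2x_3 + x_1x_2 + x_1x_3^3 + x_1x_3^2 + x_1x_3 + x_1 → x_1x_2x_3^4 + x_1x_2x_3^3 + x_1x_2x_3 + x_1x_2 + x_1x_3^2 + x_1
  leading term x_1x_2x_3^4: subtract (x_3^3)·h_4 from x_1x_2x_3^4 + x_1x_2x_3^3 + x_1x_2x_3 + x_1x_2 + x_1x_3^2 + x_1 → x_1x_2x_3^3 + x_1x_2x_3 + x_1x_2 + x_1x_3^4 + x_1x_3^3 + x_1x_3^2 + x_1
  leading term x_1x_2x_3^3: subtract (x_3^2)·h_4 from x_1x_2x_3^3 + x_1x_2x_3 + x_1x_2 + x_1x_3^4 + x_1x_3^3 + x_1x_3^2 + x_1 → x_1x_2x_3 + x_1x_2 + x_1x_3^4 + x_1
  leading term x_1x_2x_3: subtract (1)·h_4 from x_1x_2x_3 + x_1x_2 + x_1x_3^4 + x_1 → x_1x_2 + x_1x_3^4 + x_1x_3
  leading term x_1x_2: subtract (1)·h_5 from x_1x_2 + x_1x_3^4 + x_1x_3 → x_1x_3^4 + x_1x_3^3 + x_1x_3^2 + x_1
  leading term x_1x_3^4: no divisor's leading term divides it; move x_1x_3^4 to the remainder.
  leading term x_1x_3^3: no divisor's leading term divides it; move x_1x_3^3 to the remainder.
  leading term x_1x_3^2: no divisor's leading term divides it; move x_1x_3^2 to the remainder.
  leading term x_1: no divisor's leading term divides it; move x_1 to the remainder.
  remainder x_1x_3^4 + x_1x_3^3 + x_1x_3^2 + x_1 ≠ 0; add h_6 = x_1x_3^4 + x_1x_3^3 + x_1x_3^2 + x_1 to the basis.

The other S-polynomials (S(f_1,f_2), S(f_2,f_3), S(f_2,h_4), S(f_3,h_4), S(f_2,h_5), S(f_3,h_5), S(h_4,h_5), S(f_1,h_6), S(f_2,h_6), S(f_3,h_6), S(h_4,h_6), S(h_5,h_6)) all reduce to 0 modulo the current basis, so we have a Gröbner basis.
Inter-reduce: drop elements whose leading term is divisible by another's, tail-reduce, and make monic.
Reduced Gröbner basis: {x_1^2 + x_1, x_1x_2 + x_1x_3^3 + x_1x_3^2 + x_1x_3 + x_1, x_1x_3^4 + x_1x_3^3 + x_1x_3^2 + x_1, x_2^2 + x_2x_3 + x_3^2 + 1}.
Label its elements g_1 = x_1^2 + x_1, g_2 = x_1x_2 + x_1x_3^3 + x_1x_3^2 + x_1x_3 + x_1, g_3 = x_1x_3^4 + x_1x_3^3 + x_1x_3^2 + x_1, g_4 = x_2^2 + x_2x_3 + x_3^2 + 1.

Reduce p = x_1x_2x_3 + x_1x_3 modulo G:
  leading term x_1x_2x_3: subtract (x_3)·g_2 from x_1x_2x_3 + x_1x_3 → x_1x_3^4 + x_1x_3^3 + x_1x_3^2
  leading term x_1x_3^4: subtract (1)·g_3 from x_1x_3^4 + x_1x_3^3 + x_1x_3^2 → x_1
  leading term x_1: no divisor's leading term divides it; move x_1 to the remainder.
  normal form = x_1.
The normal form is nonzero, so p ∉ I. Since p minus its normal form lies in I, I + (p) = I + (r) where r = x_1; decide whether this ideal is the whole ring.
Run Buchberger on G together with r (pairs among the g_i already reduce to 0 since G is a Gröbner basis):
g_1 = x_1^2 + x_1, LT = x_1^2.
g_2 = x_1x_2 + x_1x_3^3 + x_1x_3^2 + x_1x_3 + x_1, LT = x_1x_2.
g_3 = x_1x_3^4 + x_1x_3^3 + x_1x_3^2 + x_1, LT = x_1x_3^4.
g_4 = x_2^2 + x_2x_3 + x_3^2 + 1, LT = x_2^2.
r = x_1, LT = x_1.

The S-polynomials (S(g_1,g_2), S(g_1,g_3), S(g_1,g_4), S(g_1,r), S(g_2,g_3), S(g_2,g_4), S(g_2,r), S(g_3,g_4), S(g_3,r), S(g_4,r)) all reduce to 0 modulo the current basis, so we have a Gröbner basis.
Inter-reduce: drop elements whose leading term is divisible by another's, tail-reduce, and make monic.
Reduced Gröbner basis: {x_1, x_2^2 + x_2x_3 + x_3^2 + 1}.
The reduced Gröbner basis of I + (p) is {x_1, x_2^2 + x_2x_3 + x_3^2 + 1} ≠ {1}, a proper ideal, so the enlarged system stays consistent: p is independent of I, with normal form x_1.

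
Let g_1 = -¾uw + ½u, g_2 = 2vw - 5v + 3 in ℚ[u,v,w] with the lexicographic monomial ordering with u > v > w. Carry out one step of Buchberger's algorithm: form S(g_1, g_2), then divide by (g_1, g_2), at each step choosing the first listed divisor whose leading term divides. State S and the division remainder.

S(g_1, g_2) = 11/6uv - 3/2u; remainder on division = 11/6uv - 3/2u.

lcm(LM(g_1), LM(g_2)) = uvw.
S = (lcm/LT(g_1))·g_1 − (lcm/LT(g_2))·g_2 = 11/6uv - 3/2u.
Reduce S modulo (g_1, g_2) in that order:
  leading term uv: no divisor's leading term divides it; move 11/6uv to the remainder.
  leading term u: no divisor's leading term divides it; move -3/2u to the remainder.
The remainder 11/6uv - 3/2u is nonzero, so it would be added as the next basis element.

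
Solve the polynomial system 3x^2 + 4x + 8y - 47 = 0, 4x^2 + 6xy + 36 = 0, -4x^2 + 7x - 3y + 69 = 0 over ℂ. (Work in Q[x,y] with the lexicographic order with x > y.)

Compute a lex Gröbner basis by Buchberger's algorithm.
f_1 = 3x^2 + 4x + 8y - 47, LT = x^2.
f_2 = 4x^2 + 6xy + 36, LT = x^2.
f_3 = -4x^2 + 7x - 3y + 69, LT = x^2.

S(f_1,f_2): lcm = x^2. S = -3/2xy + 4/3x + 8/3y - 74/3.
  reduce S modulo (f_1, f_2, f_3):
  remainder -3/2xy + 4/3x + 8/3y - 74/3 ≠ 0; add h_4 = -3/2xy + 4/3x + 8/3y - 74/3 to the basis.

S(f_1,f_3): lcm = x^2. S = 37/12x + 23/12y + 19/12.
  reduce S modulo (f_1, f_2, f_3, h_4):
  remainder 37/12x + 23/12y + 19/12 ≠ 0; add h_5 = 37/12x + 23/12y + 19/12 to the basis.

S(f_1,h_4): lcm = x^2y. S = 8/9x^2 + 28/9xy - 148/9x + 8/3y^2 - 47/3y.
  reduce S modulo (f_1, f_2, f_3, h_4, h_5):
  remainder 8/3y^2 - 3263/999y - 29572/999 ≠ 0; add h_6 = 8/3y^2 - 3263/999y - 29572/999 to the basis.

S(f_3,h_4): lcm = x^2y. S = 8/9x^2 + 1/36xy - 148/9x + 3/4y^2 - 69/4y.
  reduce S modulo (f_1, f_2, f_3, h_4, h_5, h_6):
  remainder -246433/31968y + 246433/7992 ≠ 0; add h_7 = -246433/31968y + 246433/7992 to the basis.

The other S-polynomials (S(f_2,f_3), S(f_2,h_4), S(f_1,h_5), S(f_2,h_5), S(f_3,h_5), S(h_4,h_5), S(f_1,h_6), S(f_2,h_6), S(f_3,h_6), S(h_4,h_6), S(h_5,h_6), S(f_1,h_7), S(f_2,h_7), S(f_3,h_7), S(h_4,h_7), S(h_5,h_7), S(h_6,h_7)) all reduce to 0 modulo the current basis, so we have a Gröbner basis.
Inter-reduce: drop elements whose leading term is divisible by another's, tail-reduce, and make monic.
Reduced Gröbner basis: {x + 3, y - 4}.

From the last basis element, y - 4 = 0, so y takes values in {4}. Each choice, substituted upward through the basis, yields the corresponding point(s) of the solution set.
  y = 4: the earlier basis element becomes x + 3 = 0, giving x = -3 — point (-3, 4).

{(-3, 4)}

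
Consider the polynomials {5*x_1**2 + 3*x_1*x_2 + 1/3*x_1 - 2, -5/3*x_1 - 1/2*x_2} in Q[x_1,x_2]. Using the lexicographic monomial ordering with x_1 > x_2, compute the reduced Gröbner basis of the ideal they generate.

G = {x_1 + 3/10*x_2, x_2**2 + 2/9*x_2 + 40/9}

f_1 = 5*x_1**2 + 3*x_1*x_2 + 1/3*x_1 - 2, LT = x_1**2.
f_2 = -5/3*x_1 - 1/2*x_2, LT = x_1.

S(f_1,f_2): lcm = x_1**2. S = 3/10*x_1*x_2 + 1/15*x_1 - 2/5.
  reduce S modulo (f_1, f_2):
  remainder -9/100*x_2**2 - 1/50*x_2 - 2/5 ≠ 0; add g_3 = -9/100*x_2**2 - 1/50*x_2 - 2/5 to the basis.

The other S-polynomials (S(f_1,g_3), S(f_2,g_3)) all reduce to 0 modulo the current basis, so we have a Gröbner basis.
Inter-reduce: drop elements whose leading term is divisible by another's, tail-reduce, and make monic.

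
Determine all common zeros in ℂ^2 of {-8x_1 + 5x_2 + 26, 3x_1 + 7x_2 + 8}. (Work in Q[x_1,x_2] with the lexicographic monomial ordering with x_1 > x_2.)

{(2, -2)}

Compute a lex Gröbner basis by Buchberger's algorithm.
f_1 = -8x_1 + 5x_2 + 26, LT = x_1.
f_2 = 3x_1 + 7x_2 + 8, LT = x_1.

S(f_1,f_2): lcm = x_1. S = -71/24x_2 - 71/12.
  leading term x_2: no divisor's leading term divides it; move -71/24x_2 to the remainder.
  leading term 1: no divisor's leading term divides it; move -71/12 to the remainder.
  remainder -71/24x_2 - 71/12 ≠ 0; add h_3 = -71/24x_2 - 71/12 to the basis.

The other S-polynomials (S(f_1,h_3), S(f_2,h_3)) all reduce to 0 modulo the current basis, so we have a Gröbner basis.
Inter-reduce: drop elements whose leading term is divisible by another's, tail-reduce, and make monic.
Reduced Gröbner basis: {x_1 - 2, x_2 + 2}.

Since the basis is lex-ordered, x_2 + 2 is univariate in x_2. Its roots are {-2}. Back-substituting each root into the other basis elements fixes the other coordinates.
  x_2 = -2: the earlier basis element becomes x_1 - 2 = 0, giving x_1 = 2 — point (2, -2).
Zero-dimensionality of the ideal guarantees finitely many solutions over ℂ.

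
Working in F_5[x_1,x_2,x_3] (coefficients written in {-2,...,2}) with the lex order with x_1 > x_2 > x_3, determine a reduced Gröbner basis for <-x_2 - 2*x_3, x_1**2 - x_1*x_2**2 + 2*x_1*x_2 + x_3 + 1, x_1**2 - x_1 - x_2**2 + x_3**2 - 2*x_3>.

The reduced Gröbner basis is the canonical form of the ideal for this ordering.

f_1 = -x_2 - 2*x_3, LT = x_2.
f_2 = x_1**2 - x_1*x_2**2 + 2*x_1*x_2 + x_3 + 1, LT = x_1**2.
f_3 = x_1**2 - x_1 - x_2**2 + x_3**2 - 2*x_3, LT = x_1**2.

S(f_2,f_3): lcm = x_1**2. S = -x_1*x_2**2 + 2*x_1*x_2 + x_1 + x_2**2 - x_3**2 - 2*x_3 + 1.
  leading term x_1*x_2**2: subtract (x_1*x_2)·f_1 from -x_1*x_2**2 + 2*x_1*x_2 + x_1 + x_2**2 - x_3**2 - 2*x_3 + 1 → 2*x_1*x_2*x_3 + 2*x_1*x_2 + x_1 + x_2**2 - x_3**2 - 2*x_3 + 1
  leading term x_1*x_2*x_3: subtract (-2*x_1*x_3)·f_1 from 2*x_1*x_2*x_3 + 2*x_1*x_2 + x_1 + x_2**2 - x_3**2 - 2*x_3 + 1 → 2*x_1*x_2 + x_1*x_3**2 + x_1 + x_2**2 - x_3**2 - 2*x_3 + 1
  leading term x_1*x_2: subtract (-2*x_1)·f_1 from 2*x_1*x_2 + x_1*x_3**2 + x_1 + x_2**2 - x_3**2 - 2*x_3 + 1 → x_1*x_3**2 + x_1*x_3 + x_1 + x_2**2 - x_3**2 - 2*x_3 + 1
  leading term x_1*x_3**2: no divisor's leading term divides it; move x_1*x_3**2 to the remainder.
  leading term x_1*x_3: no divisor's leading term divides it; move x_1*x_3 to the remainder.
  leading term x_1: no divisor's leading term divides it; move x_1 to the remainder.
  leading term x_2**2: subtract (-x_2)·f_1 from x_2**2 - x_3**2 - 2*x_3 + 1 → -2*x_2*x_3 - x_3**2 - 2*x_3 + 1
  leading term x_2*x_3: subtract (2*x_3)·f_1 from -2*x_2*x_3 - x_3**2 - 2*x_3 + 1 → -2*x_3**2 - 2*x_3 + 1
  leading term x_3**2: no divisor's leading term divides it; move -2*x_3**2 to the remainder.
  leading term x_3: no divisor's leading term divides it; move -2*x_3 to the remainder.
  leading term 1: no divisor's leading term divides it; move 1 to the remainder.
  remainder x_1*x_3**2 + x_1*x_3 + x_1 - 2*x_3**2 - 2*x_3 + 1 ≠ 0; add g_4 = x_1*x_3**2 + x_1*x_3 + x_1 - 2*x_3**2 - 2*x_3 + 1 to the basis.

S(f_2,g_4): lcm = x_1**2*x_3**2. S = -x_1**2*x_3 - x_1**2 - x_1*x_2**2*x_3**2 + 2*x_1*x_2*x_3**2 + 2*x_1*x_3**2 + 2*x_1*x_3 - x_1 + x_3**3 + x_3**2.
  leading term x_1**2*x_3: subtract (-x_3)·f_2 from -x_1**2*x_3 - x_1**2 - x_1*x_2**2*x_3**2 + 2*x_1*x_2*x_3**2 + 2*x_1*x_3**2 + 2*x_1*x_3 - x_1 + x_3**3 + x_3**2 → -x_1**2 - x_1*x_2**2*x_3**2 - x_1*x_2**2*x_3 + 2*x_1*x_2*x_3**2 + 2*x_1*x_2*x_3 + 2*x_1*x_3**2 + 2*x_1*x_3 - x_1 + x_3**3 + 2*x_3**2 + x_3
  leading term x_1**2: subtract (-1)·f_2 from -x_1**2 - x_1*x_2**2*x_3**2 - x_1*x_2**2*x_3 + 2*x_1*x_2*x_3**2 + 2*x_1*x_2*x_3 + 2*x_1*x_3**2 + 2*x_1*x_3 - x_1 + x_3**3 + 2*x_3**2 + x_3 → -x_1*x_2**2*x_3**2 - x_1*x_2**2*x_3 - x_1*x_2**2 + 2*x_1*x_2*x_3**2 + 2*x_1*x_2*x_3 + 2*x_1*x_2 + 2*x_1*x_3**2 + 2*x_1*x_3 - x_1 + x_3**3 + 2*x_3**2 + 2*x_3 + 1
  leading term x_1*x_2**2*x_3**2: subtract (x_1*x_2*x_3**2)·f_1 from -x_1*x_2**2*x_3**2 - x_1*x_2**2*x_3 - x_1*x_2**2 + 2*x_1*x_2*x_3**2 + 2*x_1*x_2*x_3 + 2*x_1*x_2 + 2*x_1*x_3**2 + 2*x_1*x_3 - x_1 + x_3**3 + 2*x_3**2 + 2*x_3 + 1 → -x_1*x_2**2*x_3 - x_1*x_2**2 + 2*x_1*x_2*x_3**3 + 2*x_1*x_2*x_3**2 + 2*x_1*x_2*x_3 + 2*x_1*x_2 + 2*x_1*x_3**2 + 2*x_1*x_3 - x_1 + x_3**3 + 2*x_3**2 + 2*x_3 + 1
  leading term x_1*x_2**2*x_3: subtract (x_1*x_2*x_3)·f_1 from -x_1*x_2**2*x_3 - x_1*x_2**2 + 2*x_1*x_2*x_3**3 + 2*x_1*x_2*x_3**2 + 2*x_1*x_2*x_3 + 2*x_1*x_2 + 2*x_1*x_3**2 + 2*x_1*x_3 - x_1 + x_3**3 + 2*x_3**2 + 2*x_3 + 1 → -x_1*x_2**2 + 2*x_1*x_2*x_3**3 - x_1*x_2*x_3**2 + 2*x_1*x_2*x_3 + 2*x_1*x_2 + 2*x_1*x_3**2 + 2*x_1*x_3 - x_1 + x_3**3 + 2*x_3**2 + 2*x_3 + 1
  leading term x_1*x_2**2: subtract (x_1*x_2)·f_1 from -x_1*x_2**2 + 2*x_1*x_2*x_3**3 - x_1*x_2*x_3**2 + 2*x_1*x_2*x_3 + 2*x_1*x_2 + 2*x_1*x_3**2 + 2*x_1*x_3 - x_1 + x_3**3 + 2*x_3**2 + 2*x_3 + 1 → 2*x_1*x_2*x_3**3 - x_1*x_2*x_3**2 - x_1*x_2*x_3 + 2*x_1*x_2 + 2*x_1*x_3**2 + 2*x_1*x_3 - x_1 + x_3**3 + 2*x_3**2 + 2*x_3 + 1
  leading term x_1*x_2*x_3**3: subtract (-2*x_1*x_3**3)·f_1 from 2*x_1*x_2*x_3**3 - x_1*x_2*x_3**2 - x_1*x_2*x_3 + 2*x_1*x_2 + 2*x_1*x_3**2 + 2*x_1*x_3 - x_1 + x_3**3 + 2*x_3**2 + 2*x_3 + 1 → -x_1*x_2*x_3**2 - x_1*x_2*x_3 + 2*x_1*x_2 + x_1*x_3**4 + 2*x_1*x_3**2 + 2*x_1*x_3 - x_1 + x_3**3 + 2*x_3**2 + 2*x_3 + 1
  leading term x_1*x_2*x_3**2: subtract (x_1*x_3**2)·f_1 from -x_1*x_2*x_3**2 - x_1*x_2*x_3 + 2*x_1*x_2 + x_1*x_3**4 + 2*x_1*x_3**2 + 2*x_1*x_3 - x_1 + x_3**3 + 2*x_3**2 + 2*x_3 + 1 → -x_1*x_2*x_3 + 2*x_1*x_2 + x_1*x_3**4 + 2*x_1*x_3**3 + 2*x_1*x_3**2 + 2*x_1*x_3 - x_1 + x_3**3 + 2*x_3**2 + 2*x_3 + 1
  leading term x_1*x_2*x_3: subtract (x_1*x_3)·f_1 from -x_1*x_2*x_3 + 2*x_1*x_2 + x_1*x_3**4 + 2*x_1*x_3**3 + 2*x_1*x_3**2 + 2*x_1*x_3 - x_1 + x_3**3 + 2*x_3**2 + 2*x_3 + 1 → 2*x_1*x_2 + x_1*x_3**4 + 2*x_1*x_3**3 - x_1*x_3**2 + 2*x_1*x_3 - x_1 + x_3**3 + 2*x_3**2 + 2*x_3 + 1
  leading term x_1*x_2: subtract (-2*x_1)·f_1 from 2*x_1*x_2 + x_1*x_3**4 + 2*x_1*x_3**3 - x_1*x_3**2 + 2*x_1*x_3 - x_1 + x_3**3 + 2*x_3**2 + 2*x_3 + 1 → x_1*x_3**4 + 2*x_1*x_3**3 - x_1*x_3**2 - 2*x_1*x_3 - x_1 + x_3**3 + 2*x_3**2 + 2*x_3 + 1
  leading term x_1*x_3**4: subtract (x_3**2)·g_4 from x_1*x_3**4 + 2*x_1*x_3**3 - x_1*x_3**2 - 2*x_1*x_3 - x_1 + x_3**3 + 2*x_3**2 + 2*x_3 + 1 → x_1*x_3**3 - 2*x_1*x_3**2 - 2*x_1*x_3 - x_1 + 2*x_3**4 - 2*x_3**3 + x_3**2 + 2*x_3 + 1
  leading term x_1*x_3**3: subtract (x_3)·g_4 from x_1*x_3**3 - 2*x_1*x_3**2 - 2*x_1*x_3 - x_1 + 2*x_3**4 - 2*x_3**3 + x_3**2 + 2*x_3 + 1 → 2*x_1*x_3**2 + 2*x_1*x_3 - x_1 + 2*x_3**4 - 2*x_3**2 + x_3 + 1
  leading term x_1*x_3**2: subtract (2)·g_4 from 2*x_1*x_3**2 + 2*x_1*x_3 - x_1 + 2*x_3**4 - 2*x_3**2 + x_3 + 1 → 2*x_1 + 2*x_3**4 + 2*x_3**2 - 1
  leading term x_1: no divisor's leading term divides it; move 2*x_1 to the remainder.
  leading term x_3**4: no divisor's leading term divides it; move 2*x_3**4 to the remainder.
  leading term x_3**2: no divisor's leading term divides it; move 2*x_3**2 to the remainder.
  leading term 1: no divisor's leading term divides it; move -1 to the remainder.
  remainder 2*x_1 + 2*x_3**4 + 2*x_3**2 - 1 ≠ 0; add g_5 = 2*x_1 + 2*x_3**4 + 2*x_3**2 - 1 to the basis.

S(g_4,g_5): lcm = x_1*x_3**2. S = x_1*x_3 + x_1 - x_3**6 - x_3**4 + x_3**2 - 2*x_3 + 1.
  leading term x_1*x_3: subtract (-2*x_3)·g_5 from x_1*x_3 + x_1 - x_3**6 - x_3**4 + x_3**2 - 2*x_3 + 1 → x_1 - x_3**6 - x_3**5 - x_3**4 - x_3**3 + x_3**2 + x_3 + 1
  leading term x_1: subtract (-2)·g_5 from x_1 - x_3**6 - x_3**5 - x_3**4 - x_3**3 + x_3**2 + x_3 + 1 → -x_3**6 - x_3**5 - 2*x_3**4 - x_3**3 + x_3 - 1
  leading term x_3**6: no divisor's leading term divides it; move -x_3**6 to the remainder.
  leading term x_3**5: no divisor's leading term divides it; move -x_3**5 to the remainder.
  leading term x_3**4: no divisor's leading term divides it; move -2*x_3**4 to the remainder.
  leading term x_3**3: no divisor's leading term divides it; move -x_3**3 to the remainder.
  leading term x_3: no divisor's leading term divides it; move x_3 to the remainder.
  leading term 1: no divisor's leading term divides it; move -1 to the remainder.
  remainder -x_3**6 - x_3**5 - 2*x_3**4 - x_3**3 + x_3 - 1 ≠ 0; add g_6 = -x_3**6 - x_3**5 - 2*x_3**4 - x_3**3 + x_3 - 1 to the basis.

The other S-polynomials (S(f_1,f_2), S(f_1,f_3), S(f_1,g_4), S(f_3,g_4), S(f_1,g_5), S(f_2,g_5), S(f_3,g_5), S(f_1,g_6), S(f_2,g_6), S(f_3,g_6), S(g_4,g_6), S(g_5,g_6)) all reduce to 0 modulo the current basis, so we have a Gröbner basis.
Inter-reduce: drop elements whose leading term is divisible by another's, tail-reduce, and make monic.

G = {x_1 + x_3**4 + x_3**2 + 2, x_2 + 2*x_3, x_3**6 + x_3**5 + 2*x_3**4 + x_3**3 - x_3 + 1}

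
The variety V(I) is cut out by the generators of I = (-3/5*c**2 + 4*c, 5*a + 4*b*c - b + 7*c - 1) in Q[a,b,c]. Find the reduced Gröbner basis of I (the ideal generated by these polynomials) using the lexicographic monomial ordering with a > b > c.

G = {a + 4/5*b*c - 1/5*b + 7/5*c - 1/5, c**2 - 20/3*c}

f_1 = -3/5*c**2 + 4*c, LT = c**2.
f_2 = 5*a + 4*b*c - b + 7*c - 1, LT = a.

The S-polynomials (S(f_1,f_2)) all reduce to 0 modulo the current basis, so we have a Gröbner basis.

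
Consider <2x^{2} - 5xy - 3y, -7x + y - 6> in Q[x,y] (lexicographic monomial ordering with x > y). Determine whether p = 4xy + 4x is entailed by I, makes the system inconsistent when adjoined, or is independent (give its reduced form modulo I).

4xy + 4x is independent of I; its normal form modulo I is -\tfrac{24}{11}y - \tfrac{24}{11}.

First compute the reduced Gröbner basis of I by Buchberger's algorithm.
f_1 = 2x^{2} - 5xy - 3y, LT = x^{2}.
f_2 = -7x + y - 6, LT = x.

S(f_1,f_2): lcm = x^{2}. S = -\tfrac{33}{14}xy - \tfrac{6}{7}x - \tfrac{3}{2}y.
  reduce S modulo (f_1, f_2):
  remainder -\tfrac{33}{98}y^{2} + \tfrac{39}{98}y + \tfrac{36}{49} ≠ 0; add h_3 = -\tfrac{33}{98}y^{2} + \tfrac{39}{98}y + \tfrac{36}{49} to the basis.

The other S-polynomials (S(f_1,h_3), S(f_2,h_3)) all reduce to 0 modulo the current basis, so we have a Gröbner basis.
Inter-reduce: drop elements whose leading term is divisible by another's, tail-reduce, and make monic.
Reduced Gröbner basis: {x - \tfrac{1}{7}y + \tfrac{6}{7}, y^{2} - \tfrac{13}{11}y - \tfrac{24}{11}}.
Label its elements g_1 = x - \tfrac{1}{7}y + \tfrac{6}{7}, g_2 = y^{2} - \tfrac{13}{11}y - \tfrac{24}{11}.

Reduce p = 4xy + 4x modulo G:
  leading term xy: subtract (4y)·g_1 from 4xy + 4x → 4x + \tfrac{4}{7}y^{2} - \tfrac{24}{7}y
  leading term x: subtract (4)·g_1 from 4x + \tfrac{4}{7}y^{2} - \tfrac{24}{7}y → \tfrac{4}{7}y^{2} - \tfrac{20}{7}y - \tfrac{24}{7}
  leading term y^{2}: subtract (\tfrac{4}{7})·g_2 from \tfrac{4}{7}y^{2} - \tfrac{20}{7}y - \tfrac{24}{7} → -\tfrac{24}{11}y - \tfrac{24}{11}
  leading term y: no divisor's leading term divides it; move -\tfrac{24}{11}y to the remainder.
  leading term 1: no divisor's leading term divides it; move -\tfrac{24}{11} to the remainder.
  normal form = -\tfrac{24}{11}y - \tfrac{24}{11}.
The normal form is nonzero, so p ∉ I. Since p minus its normal form lies in I, I + (p) = I + (r) where r = -\tfrac{24}{11}y - \tfrac{24}{11}; decide whether this ideal is the whole ring.
Run Buchberger on G together with r (pairs among the g_i already reduce to 0 since G is a Gröbner basis):
g_1 = x - \tfrac{1}{7}y + \tfrac{6}{7}, LT = x.
g_2 = y^{2} - \tfrac{13}{11}y - \tfrac{24}{11}, LT = y^{2}.
r = -\tfrac{24}{11}y - \tfrac{24}{11}, LT = y.

The S-polynomials (S(g_1,g_2), S(g_1,r), S(g_2,r)) all reduce to 0 modulo the current basis, so we have a Gröbner basis.
Inter-reduce: drop elements whose leading term is divisible by another's, tail-reduce, and make monic.
Reduced Gröbner basis: {x + 1, y + 1}.
The reduced Gröbner basis of I + (p) is {x + 1, y + 1} ≠ {1}, a proper ideal, so the enlarged system stays consistent: p is independent of I, with normal form -\tfrac{24}{11}y - \tfrac{24}{11}.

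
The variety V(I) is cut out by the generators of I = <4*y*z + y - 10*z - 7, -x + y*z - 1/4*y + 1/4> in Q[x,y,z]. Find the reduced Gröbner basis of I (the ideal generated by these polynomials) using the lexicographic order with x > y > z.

G = {x + 1/2*y - 5/2*z - 2, y*z + 1/4*y - 5/2*z - 7/4}

f_1 = 4*y*z + y - 10*z - 7, LT = y*z.
f_2 = -x + y*z - 1/4*y + 1/4, LT = x.

The S-polynomials (S(f_1,f_2)) all reduce to 0 modulo the current basis, so we have a Gröbner basis.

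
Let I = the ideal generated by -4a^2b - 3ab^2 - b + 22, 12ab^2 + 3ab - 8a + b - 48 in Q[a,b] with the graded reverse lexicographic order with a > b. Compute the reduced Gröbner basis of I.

The reduced Gröbner basis is the canonical form of the ideal for this ordering.

f_1 = -4a^2b - 3ab^2 - b + 22, LT = a^2b.
f_2 = 12ab^2 + 3ab - 8a + b - 48, LT = ab^2.

S(f_1,f_2): lcm = a^2b^2. S = 3/4ab^3 - 1/4a^2b + 2/3a^2 - 1/12ab + 1/4b^2 + 4a - 11/2b.
  leading term ab^3: subtract (1/16b)·f_2 from 3/4ab^3 - 1/4a^2b + 2/3a^2 - 1/12ab + 1/4b^2 + 4a - 11/2b → -1/4a^2b - 3/16ab^2 + 2/3a^2 + 5/12ab + 3/16b^2 + 4a - 5/2b
  leading term a^2b: subtract (1/16)·f_1 from -1/4a^2b - 3/16ab^2 + 2/3a^2 + 5/12ab + 3/16b^2 + 4a - 5/2b → 2/3a^2 + 5/12ab + 3/16b^2 + 4a - 39/16b - 11/8
  leading term a^2: no divisor's leading term divides it; move 2/3a^2 to the remainder.
  leading term ab: no divisor's leading term divides it; move 5/12ab to the remainder.
  leading term b^2: no divisor's leading term divides it; move 3/16b^2 to the remainder.
  leading term a: no divisor's leading term divides it; move 4a to the remainder.
  leading term b: no divisor's leading term divides it; move -39/16b to the remainder.
  leading term 1: no divisor's leading term divides it; move -11/8 to the remainder.
  remainder 2/3a^2 + 5/12ab + 3/16b^2 + 4a - 39/16b - 11/8 ≠ 0; add g_3 = 2/3a^2 + 5/12ab + 3/16b^2 + 4a - 39/16b - 11/8 to the basis.

S(f_1,g_3): lcm = a^2b. S = 1/8ab^2 - 9/32b^3 - 6ab + 117/32b^2 + 37/16b - 11/2.
  leading term ab^2: subtract (1/96)·f_2 from 1/8ab^2 - 9/32b^3 - 6ab + 117/32b^2 + 37/16b - 11/2 → -9/32b^3 - 193/32ab + 117/32b^2 + 1/12a + 221/96b - 5
  leading term b^3: no divisor's leading term divides it; move -9/32b^3 to the remainder.
  leading term ab: no divisor's leading term divides it; move -193/32ab to the remainder.
  leading term b^2: no divisor's leading term divides it; move 117/32b^2 to the remainder.
  leading term a: no divisor's leading term divides it; move 1/12a to the remainder.
  leading term b: no divisor's leading term divides it; move 221/96b to the remainder.
  leading term 1: no divisor's leading term divides it; move -5 to the remainder.
  remainder -9/32b^3 - 193/32ab + 117/32b^2 + 1/12a + 221/96b - 5 ≠ 0; add g_4 = -9/32b^3 - 193/32ab + 117/32b^2 + 1/12a + 221/96b - 5 to the basis.

The other S-polynomials (S(f_2,g_3), S(f_1,g_4), S(f_2,g_4), S(g_3,g_4)) all reduce to 0 modulo the current basis, so we have a Gröbner basis.
Inter-reduce: drop elements whose leading term is divisible by another's, tail-reduce, and make monic.

G = {ab^2 + 1/4ab - 2/3a + 1/12b - 4, b^3 + 193/9ab - 13b^2 - 8/27a - 221/27b + 160/9, a^2 + 5/8ab + 9/32b^2 + 6a - 117/32b - 33/16}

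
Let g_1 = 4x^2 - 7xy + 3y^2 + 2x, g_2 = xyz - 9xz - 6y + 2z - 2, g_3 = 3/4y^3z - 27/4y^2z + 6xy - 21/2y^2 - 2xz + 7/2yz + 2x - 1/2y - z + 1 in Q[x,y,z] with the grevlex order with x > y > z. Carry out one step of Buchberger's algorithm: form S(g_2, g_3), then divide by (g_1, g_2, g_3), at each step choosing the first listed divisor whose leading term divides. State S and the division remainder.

lcm(LM(g_2), LM(g_3)) = xy^3z.
S = (lcm/LT(g_2))·g_2 − (lcm/LT(g_3))·g_3 = -8x^2y + 14xy^2 - 6y^3 + 8/3x^2z - 14/3xyz + 2y^2z - 8/3x^2 + 2/3xy - 2y^2 + 4/3xz - 4/3x.
Reduce S modulo (g_1, g_2, g_3) in that order:
  leading term x^2y: subtract (-2y)·g_1 from -8x^2y + 14xy^2 - 6y^3 + 8/3x^2z - 14/3xyz + 2y^2z - 8/3x^2 + 2/3xy - 2y^2 + 4/3xz - 4/3x → 8/3x^2z - 14/3xyz + 2y^2z - 8/3x^2 + 14/3xy - 2y^2 + 4/3xz - 4/3x
  leading term x^2z: subtract (2/3z)·g_1 from 8/3x^2z - 14/3xyz + 2y^2z - 8/3x^2 + 14/3xy - 2y^2 + 4/3xz - 4/3x → -8/3x^2 + 14/3xy - 2y^2 - 4/3x
  leading term x^2: subtract (-2/3)·g_1 from -8/3x^2 + 14/3xy - 2y^2 - 4/3x → 0
The remainder is 0, so this S-polynomial contributes no new basis element.

S(g_2, g_3) = -8x^2y + 14xy^2 - 6y^3 + 8/3x^2z - 14/3xyz + 2y^2z - 8/3x^2 + 2/3xy - 2y^2 + 4/3xz - 4/3x; remainder on division = 0.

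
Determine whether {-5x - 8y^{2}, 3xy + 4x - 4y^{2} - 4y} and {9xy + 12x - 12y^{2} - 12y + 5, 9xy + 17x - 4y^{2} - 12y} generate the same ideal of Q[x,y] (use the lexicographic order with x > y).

Since reduced Gröbner bases are canonical representatives of ideals under a given ordering, it suffices to compute and compare them.
Buchberger on the first generating set:
f_1 = -5x - 8y^{2}, LT = x.
f_2 = 3xy + 4x - 4y^{2} - 4y, LT = xy.

S(f_1,f_2): lcm = xy. S = -\tfrac{4}{3}x + \tfrac{8}{5}y^{3} + \tfrac{4}{3}y^{2} + \tfrac{4}{3}y.
  reduce S modulo (f_1, f_2):
  remainder \tfrac{8}{5}y^{3} + \tfrac{52}{15}y^{2} + \tfrac{4}{3}y ≠ 0; add g_3 = \tfrac{8}{5}y^{3} + \tfrac{52}{15}y^{2} + \tfrac{4}{3}y to the basis.

The other S-polynomials (S(f_1,g_3), S(f_2,g_3)) all reduce to 0 modulo the current basis, so we have a Gröbner basis.
Inter-reduce: drop elements whose leading term is divisible by another's, tail-reduce, and make monic.
Reduced Gröbner basis: {x + \tfrac{8}{5}y^{2}, y^{3} + \tfrac{13}{6}y^{2} + \tfrac{5}{6}y}.

Buchberger on the second generating set:
h_1 = 9xy + 12x - 12y^{2} - 12y + 5, LT = xy.
h_2 = 9xy + 17x - 4y^{2} - 12y, LT = xy.

S(h_1,h_2): lcm = xy. S = -\tfrac{5}{9}x - \tfrac{8}{9}y^{2} + \tfrac{5}{9}.
  reduce S modulo (h_1, h_2):
  remainder -\tfrac{5}{9}x - \tfrac{8}{9}y^{2} + \tfrac{5}{9} ≠ 0; add k_3 = -\tfrac{5}{9}x - \tfrac{8}{9}y^{2} + \tfrac{5}{9} to the basis.

S(h_1,k_3): lcm = xy. S = \tfrac{4}{3}x - \tfrac{8}{5}y^{3} - \tfrac{4}{3}y^{2} - \tfrac{1}{3}y + \tfrac{5}{9}.
  reduce S modulo (h_1, h_2, k_3):
  remainder -\tfrac{8}{5}y^{3} - \tfrac{52}{15}y^{2} - \tfrac{1}{3}y + \tfrac{17}{9} ≠ 0; add k_4 = -\tfrac{8}{5}y^{3} - \tfrac{52}{15}y^{2} - \tfrac{1}{3}y + \tfrac{17}{9} to the basis.

The other S-polynomials (S(h_2,k_3), S(h_1,k_4), S(h_2,k_4), S(k_3,k_4)) all reduce to 0 modulo the current basis, so we have a Gröbner basis.
Inter-reduce: drop elements whose leading term is divisible by another's, tail-reduce, and make monic.
Reduced Gröbner basis: {x + \tfrac{8}{5}y^{2} - 1, y^{3} + \tfrac{13}{6}y^{2} + \tfrac{5}{24}y - \tfrac{85}{72}}.

Since the reduced bases disagree, the two ideals are not the same.

No, the ideals differ.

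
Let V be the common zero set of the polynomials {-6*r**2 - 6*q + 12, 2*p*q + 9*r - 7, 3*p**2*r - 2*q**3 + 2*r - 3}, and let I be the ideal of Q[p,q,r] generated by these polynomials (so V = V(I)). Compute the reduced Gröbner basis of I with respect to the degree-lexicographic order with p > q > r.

G = {q**4 - 21/4*p*r - q*r + 27/2*p + 3/2*q + 243/8*r - 189/8, q**3*r - 3*p**2 - 27/4*p*r + 21/4*p + q + 3/2*r - 2, p**3 - 7/6*q**2*r - 7/4*p**2 - 1/2*p*r + 3*q**2 + 2/3*p + 13/12, p**2*r - 2/3*q**3 + 2/3*r - 1, p*q + 9/2*r - 7/2, r**2 + q - 2}

This is the nonlinear analogue of row-reducing a linear system.

f_1 = -6*r**2 - 6*q + 12, LT = r**2.
f_2 = 2*p*q + 9*r - 7, LT = p*q.
f_3 = 3*p**2*r - 2*q**3 + 2*r - 3, LT = p**2*r.

S(f_1,f_3): lcm = p**2*r**2. S = 2/3*q**3*r + p**2*q - 2*p**2 - 2/3*r**2 + r.
  leading term q**3*r: no divisor's leading term divides it; move 2/3*q**3*r to the remainder.
  leading term p**2*q: subtract (1/2*p)·f_2 from p**2*q - 2*p**2 - 2/3*r**2 + r → -2*p**2 - 9/2*p*r - 2/3*r**2 + 7/2*p + r
  leading term p**2: no divisor's leading term divides it; move -2*p**2 to the remainder.
  leading term p*r: no divisor's leading term divides it; move -9/2*p*r to the remainder.
  leading term r**2: subtract (1/9)·f_1 from -2/3*r**2 + 7/2*p + r → 7/2*p + 2/3*q + r - 4/3
  leading term p: no divisor's leading term divides it; move 7/2*p to the remainder.
  leading term q: no divisor's leading term divides it; move 2/3*q to the remainder.
  leading term r: no divisor's leading term divides it; move r to the remainder.
  leading term 1: no divisor's leading term divides it; move -4/3 to the remainder.
  remainder 2/3*q**3*r - 2*p**2 - 9/2*p*r + 7/2*p + 2/3*q + r - 4/3 ≠ 0; add g_4 = 2/3*q**3*r - 2*p**2 - 9/2*p*r + 7/2*p + 2/3*q + r - 4/3 to the basis.

S(f_2,f_3): lcm = p**2*q*r. S = 2/3*q**4 + 9/2*p*r**2 - 7/2*p*r - 2/3*q*r + q.
  leading term q**4: no divisor's leading term divides it; move 2/3*q**4 to the remainder.
  leading term p*r**2: subtract (-3/4*p)·f_1 from 9/2*p*r**2 - 7/2*p*r - 2/3*q*r + q → -9/2*p*q - 7/2*p*r - 2/3*q*r + 9*p + q
  leading term p*q: subtract (-9/4)·f_2 from -9/2*p*q - 7/2*p*r - 2/3*q*r + 9*p + q → -7/2*p*r - 2/3*q*r + 9*p + q + 81/4*r - 63/4
  leading term p*r: no divisor's leading term divides it; move -7/2*p*r to the remainder.
  leading term q*r: no divisor's leading term divides it; move -2/3*q*r to the remainder.
  leading term p: no divisor's leading term divides it; move 9*p to the remainder.
  leading term q: no divisor's leading term divides it; move q to the remainder.
  leading term r: no divisor's leading term divides it; move 81/4*r to the remainder.
  leading term 1: no divisor's leading term divides it; move -63/4 to the remainder.
  remainder 2/3*q**4 - 7/2*p*r - 2/3*q*r + 9*p + q + 81/4*r - 63/4 ≠ 0; add g_5 = 2/3*q**4 - 7/2*p*r - 2/3*q*r + 9*p + q + 81/4*r - 63/4 to the basis.

S(f_2,g_4): lcm = p*q**3*r. S = 9/2*q**2*r**2 + 3*p**3 + 27/4*p**2*r - 7/2*q**2*r - 21/4*p**2 - p*q - 3/2*p*r + 2*p.
  leading term q**2*r**2: subtract (-3/4*q**2)·f_1 from 9/2*q**2*r**2 + 3*p**3 + 27/4*p**2*r - 7/2*q**2*r - 21/4*p**2 - p*q - 3/2*p*r + 2*p → 3*p**3 + 27/4*p**2*r - 9/2*q**3 - 7/2*q**2*r - 21/4*p**2 - p*q - 3/2*p*r + 9*q**2 + 2*p
  leading term p**3: no divisor's leading term divides it; move 3*p**3 to the remainder.
  leading term p**2*r: subtract (9/4)·f_3 from 27/4*p**2*r - 9/2*q**3 - 7/2*q**2*r - 21/4*p**2 - p*q - 3/2*p*r + 9*q**2 + 2*p → -7/2*q**2*r - 21/4*p**2 - p*q - 3/2*p*r + 9*q**2 + 2*p - 9/2*r + 27/4
  leading term q**2*r: no divisor's leading term divides it; move -7/2*q**2*r to the remainder.
  leading term p**2: no divisor's leading term divides it; move -21/4*p**2 to the remainder.
  leading term p*q: subtract (-1/2)·f_2 from -p*q - 3/2*p*r + 9*q**2 + 2*p - 9/2*r + 27/4 → -3/2*p*r + 9*q**2 + 2*p + 13/4
  leading term p*r: no divisor's leading term divides it; move -3/2*p*r to the remainder.
  leading term q**2: no divisor's leading term divides it; move 9*q**2 to the remainder.
  leading term p: no divisor's leading term divides it; move 2*p to the remainder.
  leading term 1: no divisor's leading term divides it; move 13/4 to the remainder.
  remainder 3*p**3 - 7/2*q**2*r - 21/4*p**2 - 3/2*p*r + 9*q**2 + 2*p + 13/4 ≠ 0; add g_6 = 3*p**3 - 7/2*q**2*r - 21/4*p**2 - 3/2*p*r + 9*q**2 + 2*p + 13/4 to the basis.

The other S-polynomials (S(f_1,f_2), S(f_1,g_4), S(f_3,g_4), S(f_1,g_5), S(f_2,g_5), S(f_3,g_5), S(g_4,g_5), S(f_1,g_6), S(f_2,g_6), S(f_3,g_6), S(g_4,g_6), S(g_5,g_6)) all reduce to 0 modulo the current basis, so we have a Gröbner basis.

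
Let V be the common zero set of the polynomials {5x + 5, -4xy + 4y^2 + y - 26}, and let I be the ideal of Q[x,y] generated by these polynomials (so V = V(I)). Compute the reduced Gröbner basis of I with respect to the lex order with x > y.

f_1 = 5x + 5, LT = x.
f_2 = -4xy + 4y^2 + y - 26, LT = xy.

S(f_1,f_2): lcm = xy. S = y^2 + 5/4y - 13/2.
  reduce S modulo (f_1, f_2):
  remainder y^2 + 5/4y - 13/2 ≠ 0; add g_3 = y^2 + 5/4y - 13/2 to the basis.

The other S-polynomials (S(f_1,g_3), S(f_2,g_3)) all reduce to 0 modulo the current basis, so we have a Gröbner basis.
Inter-reduce: drop elements whose leading term is divisible by another's, tail-reduce, and make monic.

G = {x + 1, y^2 + 5/4y - 13/2}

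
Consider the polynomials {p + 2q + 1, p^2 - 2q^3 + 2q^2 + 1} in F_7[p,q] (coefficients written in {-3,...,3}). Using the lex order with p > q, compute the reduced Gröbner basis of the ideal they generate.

G = {p + 2q + 1, q^3 - 3q^2 - 2q - 1}

f_1 = p + 2q + 1, LT = p.
f_2 = p^2 - 2q^3 + 2q^2 + 1, LT = p^2.

S(f_1,f_2): lcm = p^2. S = 2pq + p + 2q^3 - 2q^2 - 1.
  leading term pq: subtract (2q)·f_1 from 2pq + p + 2q^3 - 2q^2 - 1 → p + 2q^3 + q^2 - 2q - 1
  leading term p: subtract (1)·f_1 from p + 2q^3 + q^2 - 2q - 1 → 2q^3 + q^2 + 3q - 2
  leading term q^3: no divisor's leading term divides it; move 2q^3 to the remainder.
  leading term q^2: no divisor's leading term divides it; move q^2 to the remainder.
  leading term q: no divisor's leading term divides it; move 3q to the remainder.
  leading term 1: no divisor's leading term divides it; move -2 to the remainder.
  remainder 2q^3 + q^2 + 3q - 2 ≠ 0; add g_3 = 2q^3 + q^2 + 3q - 2 to the basis.

The other S-polynomials (S(f_1,g_3), S(f_2,g_3)) all reduce to 0 modulo the current basis, so we have a Gröbner basis.
Inter-reduce: drop elements whose leading term is divisible by another's, tail-reduce, and make monic.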